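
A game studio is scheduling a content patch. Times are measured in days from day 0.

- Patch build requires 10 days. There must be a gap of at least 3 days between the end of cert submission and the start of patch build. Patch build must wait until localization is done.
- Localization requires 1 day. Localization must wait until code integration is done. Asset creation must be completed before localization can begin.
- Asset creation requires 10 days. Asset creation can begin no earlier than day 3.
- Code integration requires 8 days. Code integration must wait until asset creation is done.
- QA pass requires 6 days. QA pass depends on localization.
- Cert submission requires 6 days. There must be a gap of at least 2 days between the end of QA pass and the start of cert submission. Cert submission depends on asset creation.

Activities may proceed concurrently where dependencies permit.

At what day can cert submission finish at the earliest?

36

After its own release at day 3, asset creation can start at day 3 and finishes at day 13.
Code integration waits on asset creation (finishes day 13), so it starts at day 13 and finishes at 13 + 8 = day 21.
Localization needs all of code integration (finishes day 21); asset creation (finishes day 13). That puts its earliest start at day 21; it finishes at 21 + 1 = day 22.
After localization (finishes day 22), QA pass can start at day 22 and finishes at day 28.
Cert submission has to wait for QA pass (finishes day 28, plus 2-day gap → day 30); asset creation (finishes day 13). The latest of these is day 30, so cert submission runs day 30 to 30 + 6 = day 36.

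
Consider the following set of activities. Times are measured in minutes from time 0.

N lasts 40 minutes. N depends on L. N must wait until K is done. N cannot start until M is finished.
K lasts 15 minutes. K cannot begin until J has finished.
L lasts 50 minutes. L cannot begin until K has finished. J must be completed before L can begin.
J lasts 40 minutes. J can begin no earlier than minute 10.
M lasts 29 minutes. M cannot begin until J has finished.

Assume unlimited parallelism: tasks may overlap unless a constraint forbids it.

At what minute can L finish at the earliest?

115

After its own release at minute 10, J can start at minute 10 and finishes at minute 50.
K cannot begin until J (finishes minute 50). It runs from minute 50 to 50 + 15 = minute 65.
L has to wait for K (finishes minute 65); J (finishes minute 50). The latest of these is minute 65, so L runs minute 65 to 65 + 50 = minute 115.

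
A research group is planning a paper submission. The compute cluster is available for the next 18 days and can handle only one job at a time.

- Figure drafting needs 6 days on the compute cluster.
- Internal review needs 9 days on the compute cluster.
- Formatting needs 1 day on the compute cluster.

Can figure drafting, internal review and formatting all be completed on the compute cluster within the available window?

Yes

Running back to back, the jobs need 6 + 9 + 1 = 16 days on the compute cluster.
Since 16 ≤ 18, they fit within the window.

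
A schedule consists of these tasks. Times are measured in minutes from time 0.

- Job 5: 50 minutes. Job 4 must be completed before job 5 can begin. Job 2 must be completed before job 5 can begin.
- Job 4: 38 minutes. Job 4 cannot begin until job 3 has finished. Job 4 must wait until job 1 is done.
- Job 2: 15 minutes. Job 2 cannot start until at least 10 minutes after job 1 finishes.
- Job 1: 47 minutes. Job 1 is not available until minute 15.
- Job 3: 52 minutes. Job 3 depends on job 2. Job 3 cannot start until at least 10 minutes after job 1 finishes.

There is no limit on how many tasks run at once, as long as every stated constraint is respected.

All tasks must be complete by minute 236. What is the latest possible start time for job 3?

96

Job 5 has no dependents, so it just needs to finish by minute 236. Starting by 236 − 50 = minute 186 achieves that.
Job 4 feeds into job 5 (must start by minute 186); so job 4 must finish by minute 186 and therefore start by minute 148.
Job 3 has to be done before job 4 (must start by minute 148). That means finishing by minute 148, i.e. starting by 148 − 52 = minute 96.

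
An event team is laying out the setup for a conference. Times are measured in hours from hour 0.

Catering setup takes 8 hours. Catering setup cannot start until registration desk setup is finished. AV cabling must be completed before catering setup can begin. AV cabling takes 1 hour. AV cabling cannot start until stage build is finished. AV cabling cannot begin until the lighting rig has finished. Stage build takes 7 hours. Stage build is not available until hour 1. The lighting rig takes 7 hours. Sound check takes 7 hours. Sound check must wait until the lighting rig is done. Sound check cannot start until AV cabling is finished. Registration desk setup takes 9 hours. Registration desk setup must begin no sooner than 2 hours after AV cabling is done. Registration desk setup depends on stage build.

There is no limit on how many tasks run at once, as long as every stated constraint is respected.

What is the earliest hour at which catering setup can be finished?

The lighting rig has no prerequisites, so it starts at hour 0 and finishes at hour 7.
Stage build waits on its own release at hour 1, so it starts at hour 1 and finishes at 1 + 7 = hour 8.
AV cabling cannot start until stage build (finishes hour 8); the lighting rig (finishes hour 7). The controlling bound is hour 8, so AV cabling finishes at 8 + 1 = hour 9.
Registration desk setup cannot start until AV cabling (finishes hour 9, plus 2-hour gap → hour 11); stage build (finishes hour 8). The controlling bound is hour 11, so registration desk setup finishes at 11 + 9 = hour 20.
Catering setup has to wait for registration desk setup (finishes hour 20); AV cabling (finishes hour 9). The latest of these is hour 20, so catering setup runs hour 20 to 20 + 8 = hour 28.

28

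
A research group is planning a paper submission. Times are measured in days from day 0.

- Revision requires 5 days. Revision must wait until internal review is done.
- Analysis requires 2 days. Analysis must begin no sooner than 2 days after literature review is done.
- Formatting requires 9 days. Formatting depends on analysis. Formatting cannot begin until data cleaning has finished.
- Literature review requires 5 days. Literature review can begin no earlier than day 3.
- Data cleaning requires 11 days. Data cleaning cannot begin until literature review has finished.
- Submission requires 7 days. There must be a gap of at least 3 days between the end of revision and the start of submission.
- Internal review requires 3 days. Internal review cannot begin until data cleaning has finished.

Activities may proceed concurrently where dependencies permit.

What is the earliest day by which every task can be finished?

Literature review waits on its own release at day 3, so it starts at day 3 and finishes at 3 + 5 = day 8.
After literature review (finishes day 8, plus 2-day gap → day 10), analysis can start at day 10 and finishes at day 12.
After literature review (finishes day 8), data cleaning can start at day 8 and finishes at day 19.
Formatting has to wait for analysis (finishes day 12); data cleaning (finishes day 19). The latest of these is day 19, so formatting runs day 19 to 19 + 9 = day 28.
Internal review waits on data cleaning (finishes day 19), so it starts at day 19 and finishes at 19 + 3 = day 22.
Revision waits on internal review (finishes day 22), so it starts at day 22 and finishes at 22 + 5 = day 27.
Submission waits on revision (finishes day 27, plus 3-day gap → day 30), so it starts at day 30 and finishes at 30 + 7 = day 37.
All tasks are finished once the last one completes. Finish times: Literature review at 8, Data cleaning at 19, Analysis at 12, Internal review at 22, Revision at 27, Formatting at 28, Submission at 37. The latest is day 37.

37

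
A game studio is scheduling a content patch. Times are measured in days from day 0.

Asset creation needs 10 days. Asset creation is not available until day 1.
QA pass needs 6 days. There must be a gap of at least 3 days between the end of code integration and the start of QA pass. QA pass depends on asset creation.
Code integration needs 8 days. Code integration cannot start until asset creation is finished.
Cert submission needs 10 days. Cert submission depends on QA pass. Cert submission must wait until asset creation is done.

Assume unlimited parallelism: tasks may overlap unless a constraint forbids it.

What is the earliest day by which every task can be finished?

38

Asset creation waits on its own release at day 1, so it starts at day 1 and finishes at 1 + 10 = day 11.
Code integration cannot begin until asset creation (finishes day 11). It runs from day 11 to 11 + 8 = day 19.
QA pass needs all of code integration (finishes day 19, plus 3-day gap → day 22); asset creation (finishes day 11). That puts its earliest start at day 22; it finishes at 22 + 6 = day 28.
Cert submission cannot start until QA pass (finishes day 28); asset creation (finishes day 11). The controlling bound is day 28, so cert submission finishes at 28 + 10 = day 38.
All tasks are finished once the last one completes. Finish times: Asset creation at 11, Code integration at 19, QA pass at 28, Cert submission at 38. The latest is day 38.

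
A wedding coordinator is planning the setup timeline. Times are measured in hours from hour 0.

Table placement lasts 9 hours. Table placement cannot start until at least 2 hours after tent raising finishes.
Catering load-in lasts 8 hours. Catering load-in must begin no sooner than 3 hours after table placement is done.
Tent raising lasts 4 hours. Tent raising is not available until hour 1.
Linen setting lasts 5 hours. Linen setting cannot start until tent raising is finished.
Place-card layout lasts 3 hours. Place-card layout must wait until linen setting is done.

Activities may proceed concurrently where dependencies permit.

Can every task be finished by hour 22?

No

Tent raising waits on its own release at hour 1, so it starts at hour 1 and finishes at 1 + 4 = hour 5.
After tent raising (finishes hour 5), linen setting can start at hour 5 and finishes at hour 10.
After linen setting (finishes hour 10), place-card layout can start at hour 10 and finishes at hour 13.
Table placement cannot begin until tent raising (finishes hour 5, plus 2-hour gap → hour 7). It runs from hour 7 to 7 + 9 = hour 16.
After table placement (finishes hour 16, plus 3-hour gap → hour 19), catering load-in can start at hour 19 and finishes at hour 27.
The earliest everything can be done is hour 27, which is after the deadline of 22, so it is not possible.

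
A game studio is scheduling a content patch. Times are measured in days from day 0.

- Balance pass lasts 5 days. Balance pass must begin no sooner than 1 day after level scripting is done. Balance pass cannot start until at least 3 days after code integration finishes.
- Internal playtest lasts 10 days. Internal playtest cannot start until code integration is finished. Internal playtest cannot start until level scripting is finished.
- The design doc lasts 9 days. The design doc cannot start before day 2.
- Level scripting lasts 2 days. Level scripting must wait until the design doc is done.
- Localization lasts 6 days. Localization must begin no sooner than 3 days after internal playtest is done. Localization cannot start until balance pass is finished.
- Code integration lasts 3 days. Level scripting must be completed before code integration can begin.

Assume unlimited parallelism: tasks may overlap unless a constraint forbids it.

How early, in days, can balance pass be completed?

24

After its own release at day 2, the design doc can start at day 2 and finishes at day 11.
Level scripting cannot begin until the design doc (finishes day 11). It runs from day 11 to 11 + 2 = day 13.
After level scripting (finishes day 13), code integration can start at day 13 and finishes at day 16.
Balance pass needs all of level scripting (finishes day 13, plus 1-day gap → day 14); code integration (finishes day 16, plus 3-day gap → day 19). That puts its earliest start at day 19; it finishes at 19 + 5 = day 24.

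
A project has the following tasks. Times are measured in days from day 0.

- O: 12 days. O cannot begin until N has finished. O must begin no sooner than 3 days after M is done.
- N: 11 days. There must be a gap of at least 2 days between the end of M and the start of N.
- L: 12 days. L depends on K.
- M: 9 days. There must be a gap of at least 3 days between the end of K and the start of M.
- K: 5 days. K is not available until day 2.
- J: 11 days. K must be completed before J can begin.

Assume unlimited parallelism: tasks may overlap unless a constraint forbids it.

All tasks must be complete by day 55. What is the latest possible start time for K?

To finish by day 55, J (duration 11) must start no later than day 44.
L has no dependents, so it just needs to finish by day 55. Starting by 55 − 12 = day 43 achieves that.
O must finish by day 55; it takes 12 days, so it must start by 55 − 12 = day 43.
N must finish before O (must start by day 43). With an 11-day duration, N must start by 43 − 11 = day 32.
M has several dependents: N (must start by day 32, minus 2-day gap → day 30); O (must start by day 43, minus 3-day gap → day 40). The earliest of those limits is day 30, so M must start by 30 − 9 = day 21.
K has several dependents: J (must start by day 44); L (must start by day 43); M (must start by day 21, minus 3-day gap → day 18). The earliest of those limits is day 18, so K must start by 18 − 5 = day 13.

13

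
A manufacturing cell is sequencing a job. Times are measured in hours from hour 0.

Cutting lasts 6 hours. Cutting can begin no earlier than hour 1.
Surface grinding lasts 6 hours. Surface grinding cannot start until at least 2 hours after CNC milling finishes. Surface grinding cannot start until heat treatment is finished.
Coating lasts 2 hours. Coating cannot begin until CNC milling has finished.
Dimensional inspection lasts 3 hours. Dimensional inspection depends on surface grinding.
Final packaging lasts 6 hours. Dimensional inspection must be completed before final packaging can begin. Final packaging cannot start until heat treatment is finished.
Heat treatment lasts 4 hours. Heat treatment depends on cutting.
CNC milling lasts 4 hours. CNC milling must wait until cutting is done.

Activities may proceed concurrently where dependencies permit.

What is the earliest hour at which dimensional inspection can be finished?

22

Cutting cannot begin until its own release at hour 1. It runs from hour 1 to 1 + 6 = hour 7.
Heat treatment cannot begin until cutting (finishes hour 7). It runs from hour 7 to 7 + 4 = hour 11.
CNC milling waits on cutting (finishes hour 7), so it starts at hour 7 and finishes at 7 + 4 = hour 11.
Surface grinding has to wait for CNC milling (finishes hour 11, plus 2-hour gap → hour 13); heat treatment (finishes hour 11). The latest of these is hour 13, so surface grinding runs hour 13 to 13 + 6 = hour 19.
Dimensional inspection waits on surface grinding (finishes hour 19), so it starts at hour 19 and finishes at 19 + 3 = hour 22.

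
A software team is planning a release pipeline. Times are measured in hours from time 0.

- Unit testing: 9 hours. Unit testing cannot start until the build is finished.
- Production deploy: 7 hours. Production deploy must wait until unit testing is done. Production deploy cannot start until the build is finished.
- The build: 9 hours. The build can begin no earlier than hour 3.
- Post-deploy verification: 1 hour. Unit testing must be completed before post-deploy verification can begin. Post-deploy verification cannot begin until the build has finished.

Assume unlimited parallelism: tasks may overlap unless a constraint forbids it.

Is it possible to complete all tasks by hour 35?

The build waits on its own release at hour 3, so it starts at hour 3 and finishes at 3 + 9 = hour 12.
Unit testing waits on the build (finishes hour 12), so it starts at hour 12 and finishes at 12 + 9 = hour 21.
Post-deploy verification cannot start until unit testing (finishes hour 21); the build (finishes hour 12). The controlling bound is hour 21, so post-deploy verification finishes at 21 + 1 = hour 22.
For production deploy: unit testing (finishes hour 21); the build (finishes hour 12). Taking the maximum gives a start of hour 21, and it finishes at 21 + 7 = hour 28.
Every task is finished by hour 28, which is no later than the deadline of 35, so the schedule is feasible.

Yes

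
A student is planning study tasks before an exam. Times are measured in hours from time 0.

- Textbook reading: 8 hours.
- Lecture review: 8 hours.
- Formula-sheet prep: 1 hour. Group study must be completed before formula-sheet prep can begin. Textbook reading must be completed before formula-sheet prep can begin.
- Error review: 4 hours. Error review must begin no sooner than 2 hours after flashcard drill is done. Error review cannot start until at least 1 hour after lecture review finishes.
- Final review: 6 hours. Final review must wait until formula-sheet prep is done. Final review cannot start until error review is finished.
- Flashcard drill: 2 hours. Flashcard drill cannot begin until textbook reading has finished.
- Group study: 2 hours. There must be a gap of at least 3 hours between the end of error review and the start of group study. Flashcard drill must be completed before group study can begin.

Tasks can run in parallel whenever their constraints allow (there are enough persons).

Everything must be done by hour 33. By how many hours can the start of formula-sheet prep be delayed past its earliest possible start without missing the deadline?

Lecture review has no prerequisites, so it starts at hour 0 and finishes at hour 8.
Nothing blocks textbook reading, so it runs from hour 0 to hour 8.
Flashcard drill waits on textbook reading (finishes hour 8), so it starts at hour 8 and finishes at 8 + 2 = hour 10.
Error review cannot start until flashcard drill (finishes hour 10, plus 2-hour gap → hour 12); lecture review (finishes hour 8, plus 1-hour gap → hour 9). The controlling bound is hour 12, so error review finishes at 12 + 4 = hour 16.
Group study needs all of error review (finishes hour 16, plus 3-hour gap → hour 19); flashcard drill (finishes hour 10). That puts its earliest start at hour 19; it finishes at 19 + 2 = hour 21.
Formula-sheet prep cannot start until group study (finishes hour 21); textbook reading (finishes hour 8). The controlling bound is hour 21, so formula-sheet prep finishes at 21 + 1 = hour 22.

Working backward from the deadline:
Nothing follows final review; the deadline of hour 33 is its only limit. It must start by 33 − 6 = hour 27.
Formula-sheet prep has to be done before final review (must start by hour 27). That means finishing by hour 27, i.e. starting by 27 − 1 = hour 26.
So formula-sheet prep can start as early as hour 21 and as late as hour 26, giving 26 − 21 = 5 hours of slack.

5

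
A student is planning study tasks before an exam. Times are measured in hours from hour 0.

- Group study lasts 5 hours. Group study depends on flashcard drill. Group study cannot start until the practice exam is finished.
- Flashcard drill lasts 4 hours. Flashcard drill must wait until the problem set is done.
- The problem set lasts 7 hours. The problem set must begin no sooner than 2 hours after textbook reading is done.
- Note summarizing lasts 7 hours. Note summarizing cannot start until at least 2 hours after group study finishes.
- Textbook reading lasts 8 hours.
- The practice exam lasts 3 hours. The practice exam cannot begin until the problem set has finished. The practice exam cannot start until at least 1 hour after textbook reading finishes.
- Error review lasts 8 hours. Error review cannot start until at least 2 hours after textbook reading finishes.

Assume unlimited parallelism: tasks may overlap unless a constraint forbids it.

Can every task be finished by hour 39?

Nothing blocks textbook reading, so it runs from hour 0 to hour 8.
After textbook reading (finishes hour 8, plus 2-hour gap → hour 10), error review can start at hour 10 and finishes at hour 18.
After textbook reading (finishes hour 8, plus 2-hour gap → hour 10), the problem set can start at hour 10 and finishes at hour 17.
The practice exam has to wait for the problem set (finishes hour 17); textbook reading (finishes hour 8, plus 1-hour gap → hour 9). The latest of these is hour 17, so the practice exam runs hour 17 to 17 + 3 = hour 20.
Flashcard drill cannot begin until the problem set (finishes hour 17). It runs from hour 17 to 17 + 4 = hour 21.
Group study cannot start until flashcard drill (finishes hour 21); the practice exam (finishes hour 20). The controlling bound is hour 21, so group study finishes at 21 + 5 = hour 26.
Note summarizing waits on group study (finishes hour 26, plus 2-hour gap → hour 28), so it starts at hour 28 and finishes at 28 + 7 = hour 35.
Every task is finished by hour 35, which is no later than the deadline of 39, so the schedule is feasible.

Yes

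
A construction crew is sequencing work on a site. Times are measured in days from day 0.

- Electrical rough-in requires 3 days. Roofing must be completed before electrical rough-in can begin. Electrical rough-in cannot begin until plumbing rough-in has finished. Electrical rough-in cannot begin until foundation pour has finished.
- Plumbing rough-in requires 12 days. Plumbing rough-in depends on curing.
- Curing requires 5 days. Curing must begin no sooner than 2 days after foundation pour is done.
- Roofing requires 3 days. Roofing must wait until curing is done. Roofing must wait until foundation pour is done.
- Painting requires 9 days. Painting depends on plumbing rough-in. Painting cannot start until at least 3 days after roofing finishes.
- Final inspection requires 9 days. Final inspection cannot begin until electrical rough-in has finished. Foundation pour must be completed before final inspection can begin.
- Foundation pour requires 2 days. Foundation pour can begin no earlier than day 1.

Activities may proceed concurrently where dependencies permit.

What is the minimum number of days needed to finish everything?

34

After its own release at day 1, foundation pour can start at day 1 and finishes at day 3.
Curing cannot begin until foundation pour (finishes day 3, plus 2-day gap → day 5). It runs from day 5 to 5 + 5 = day 10.
After curing (finishes day 10), plumbing rough-in can start at day 10 and finishes at day 22.
For roofing: curing (finishes day 10); foundation pour (finishes day 3). Taking the maximum gives a start of day 10, and it finishes at 10 + 3 = day 13.
Painting needs all of plumbing rough-in (finishes day 22); roofing (finishes day 13, plus 3-day gap → day 16). That puts its earliest start at day 22; it finishes at 22 + 9 = day 31.
Electrical rough-in has to wait for roofing (finishes day 13); plumbing rough-in (finishes day 22); foundation pour (finishes day 3). The latest of these is day 22, so electrical rough-in runs day 22 to 22 + 3 = day 25.
Final inspection has to wait for electrical rough-in (finishes day 25); foundation pour (finishes day 3). The latest of these is day 25, so final inspection runs day 25 to 25 + 9 = day 34.
All tasks are finished once the last one completes. Finish times: Foundation pour at 3, Curing at 10, Roofing at 13, Plumbing rough-in at 22, Electrical rough-in at 25, Painting at 31, Final inspection at 34. The latest is day 34.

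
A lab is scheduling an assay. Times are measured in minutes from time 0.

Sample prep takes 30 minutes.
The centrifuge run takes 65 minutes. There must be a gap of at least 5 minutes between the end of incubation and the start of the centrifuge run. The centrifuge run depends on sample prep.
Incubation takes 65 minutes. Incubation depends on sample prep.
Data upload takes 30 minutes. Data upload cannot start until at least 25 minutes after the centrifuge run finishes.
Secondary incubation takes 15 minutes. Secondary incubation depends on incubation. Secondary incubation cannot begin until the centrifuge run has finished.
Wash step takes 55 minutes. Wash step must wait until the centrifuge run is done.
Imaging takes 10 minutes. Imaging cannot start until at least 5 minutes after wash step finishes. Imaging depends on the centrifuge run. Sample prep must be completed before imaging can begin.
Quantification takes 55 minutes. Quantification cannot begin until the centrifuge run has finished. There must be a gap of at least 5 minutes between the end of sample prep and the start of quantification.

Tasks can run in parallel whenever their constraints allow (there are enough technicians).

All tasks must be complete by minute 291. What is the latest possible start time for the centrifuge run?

Imaging has no dependents, so it just needs to finish by minute 291. Starting by 291 − 10 = minute 281 achieves that.
Wash step must finish before imaging (must start by minute 281, minus 5-minute gap → minute 276). With a 55-minute duration, wash step must start by 276 − 55 = minute 221.
To finish by minute 291, secondary incubation (duration 15) must start no later than minute 276.
Quantification has no dependents, so it just needs to finish by minute 291. Starting by 291 − 55 = minute 236 achieves that.
Data upload must finish by minute 291; it takes 30 minutes, so it must start by 291 − 30 = minute 261.
The centrifuge run feeds wash step (must start by minute 221); secondary incubation (must start by minute 276); imaging (must start by minute 281); quantification (must start by minute 236); data upload (must start by minute 261, minus 25-minute gap → minute 236). Taking the minimum, the centrifuge run must finish by minute 221 and start by 221 − 65 = minute 156.

156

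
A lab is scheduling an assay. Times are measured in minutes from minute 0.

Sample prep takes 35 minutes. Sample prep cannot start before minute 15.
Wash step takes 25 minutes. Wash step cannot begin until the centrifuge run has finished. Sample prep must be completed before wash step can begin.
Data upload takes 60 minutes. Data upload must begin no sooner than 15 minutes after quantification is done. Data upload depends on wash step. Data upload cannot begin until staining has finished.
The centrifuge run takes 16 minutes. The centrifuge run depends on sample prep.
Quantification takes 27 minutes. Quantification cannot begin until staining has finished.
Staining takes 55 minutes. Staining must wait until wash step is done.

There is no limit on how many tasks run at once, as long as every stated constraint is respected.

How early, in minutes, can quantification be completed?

173

After its own release at minute 15, sample prep can start at minute 15 and finishes at minute 50.
The centrifuge run cannot begin until sample prep (finishes minute 50). It runs from minute 50 to 50 + 16 = minute 66.
Wash step needs all of the centrifuge run (finishes minute 66); sample prep (finishes minute 50). That puts its earliest start at minute 66; it finishes at 66 + 25 = minute 91.
After wash step (finishes minute 91), staining can start at minute 91 and finishes at minute 146.
Quantification cannot begin until staining (finishes minute 146). It runs from minute 146 to 146 + 27 = minute 173.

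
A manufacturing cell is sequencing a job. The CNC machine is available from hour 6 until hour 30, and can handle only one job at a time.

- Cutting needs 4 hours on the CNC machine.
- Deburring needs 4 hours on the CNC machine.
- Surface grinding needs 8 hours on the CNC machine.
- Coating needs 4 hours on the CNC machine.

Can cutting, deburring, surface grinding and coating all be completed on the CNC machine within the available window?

Yes

The CNC machine window is 30 − 6 = 24 hours.
Running back to back, the jobs need 4 + 4 + 8 + 4 = 20 hours on the CNC machine.
Since 20 ≤ 24, they fit within the window.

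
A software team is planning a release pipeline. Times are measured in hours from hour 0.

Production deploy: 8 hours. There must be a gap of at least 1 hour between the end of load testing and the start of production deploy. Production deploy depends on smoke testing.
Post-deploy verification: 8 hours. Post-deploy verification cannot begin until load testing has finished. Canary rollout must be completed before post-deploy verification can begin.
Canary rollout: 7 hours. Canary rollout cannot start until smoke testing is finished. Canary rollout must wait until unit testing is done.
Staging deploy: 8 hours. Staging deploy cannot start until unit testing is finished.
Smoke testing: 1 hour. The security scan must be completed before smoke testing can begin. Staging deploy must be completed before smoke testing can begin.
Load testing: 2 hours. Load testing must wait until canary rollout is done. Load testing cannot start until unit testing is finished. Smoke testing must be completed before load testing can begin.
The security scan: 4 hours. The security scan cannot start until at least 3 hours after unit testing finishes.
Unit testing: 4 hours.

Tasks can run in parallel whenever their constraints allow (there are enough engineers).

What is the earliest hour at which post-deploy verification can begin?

22

Nothing blocks unit testing, so it runs from hour 0 to hour 4.
After unit testing (finishes hour 4), staging deploy can start at hour 4 and finishes at hour 12.
After unit testing (finishes hour 4, plus 3-hour gap → hour 7), the security scan can start at hour 7 and finishes at hour 11.
Smoke testing cannot start until the security scan (finishes hour 11); staging deploy (finishes hour 12). The controlling bound is hour 12, so smoke testing finishes at 12 + 1 = hour 13.
Canary rollout has to wait for smoke testing (finishes hour 13); unit testing (finishes hour 4). The latest of these is hour 13, so canary rollout runs hour 13 to 13 + 7 = hour 20.
For load testing: canary rollout (finishes hour 20); unit testing (finishes hour 4); smoke testing (finishes hour 13). Taking the maximum gives a start of hour 20, and it finishes at 20 + 2 = hour 22.
Post-deploy verification waits on load testing (finishes hour 22); canary rollout (finishes hour 20). The latest of these is hour 22, which is the earliest post-deploy verification can start.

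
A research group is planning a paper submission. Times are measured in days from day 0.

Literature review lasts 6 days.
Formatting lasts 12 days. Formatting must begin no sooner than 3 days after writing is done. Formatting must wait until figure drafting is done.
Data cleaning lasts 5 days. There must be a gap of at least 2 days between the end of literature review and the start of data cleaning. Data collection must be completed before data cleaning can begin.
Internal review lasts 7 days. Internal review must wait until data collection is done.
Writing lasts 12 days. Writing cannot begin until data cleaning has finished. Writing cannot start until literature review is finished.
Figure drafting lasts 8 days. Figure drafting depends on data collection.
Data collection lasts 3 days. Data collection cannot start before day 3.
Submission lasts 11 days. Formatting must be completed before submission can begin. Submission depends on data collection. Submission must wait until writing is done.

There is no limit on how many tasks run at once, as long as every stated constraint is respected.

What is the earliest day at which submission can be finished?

Data collection waits on its own release at day 3, so it starts at day 3 and finishes at 3 + 3 = day 6.
Figure drafting cannot begin until data collection (finishes day 6). It runs from day 6 to 6 + 8 = day 14.
Literature review can start immediately at day 0; it finishes at day 6.
Data cleaning has to wait for literature review (finishes day 6, plus 2-day gap → day 8); data collection (finishes day 6). The latest of these is day 8, so data cleaning runs day 8 to 8 + 5 = day 13.
Writing has to wait for data cleaning (finishes day 13); literature review (finishes day 6). The latest of these is day 13, so writing runs day 13 to 13 + 12 = day 25.
Formatting needs all of writing (finishes day 25, plus 3-day gap → day 28); figure drafting (finishes day 14). That puts its earliest start at day 28; it finishes at 28 + 12 = day 40.
Submission cannot start until formatting (finishes day 40); data collection (finishes day 6); writing (finishes day 25). The controlling bound is day 40, so submission finishes at 40 + 11 = day 51.

51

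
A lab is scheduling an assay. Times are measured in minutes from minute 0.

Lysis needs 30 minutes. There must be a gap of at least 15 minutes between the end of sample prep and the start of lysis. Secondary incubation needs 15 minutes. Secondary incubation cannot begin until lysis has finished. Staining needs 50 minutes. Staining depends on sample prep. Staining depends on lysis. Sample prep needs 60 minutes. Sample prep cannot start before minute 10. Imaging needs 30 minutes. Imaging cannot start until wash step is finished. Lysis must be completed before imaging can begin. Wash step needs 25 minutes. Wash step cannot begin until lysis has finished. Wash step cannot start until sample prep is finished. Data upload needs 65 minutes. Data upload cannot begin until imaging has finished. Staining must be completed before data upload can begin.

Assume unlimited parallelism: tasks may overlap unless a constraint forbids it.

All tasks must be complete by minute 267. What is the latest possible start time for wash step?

147

Nothing follows data upload; the deadline of minute 267 is its only limit. It must start by 267 − 65 = minute 202.
Imaging must finish before data upload (must start by minute 202). With a 30-minute duration, imaging must start by 202 − 30 = minute 172.
Wash step feeds into imaging (must start by minute 172); so wash step must finish by minute 172 and therefore start by minute 147.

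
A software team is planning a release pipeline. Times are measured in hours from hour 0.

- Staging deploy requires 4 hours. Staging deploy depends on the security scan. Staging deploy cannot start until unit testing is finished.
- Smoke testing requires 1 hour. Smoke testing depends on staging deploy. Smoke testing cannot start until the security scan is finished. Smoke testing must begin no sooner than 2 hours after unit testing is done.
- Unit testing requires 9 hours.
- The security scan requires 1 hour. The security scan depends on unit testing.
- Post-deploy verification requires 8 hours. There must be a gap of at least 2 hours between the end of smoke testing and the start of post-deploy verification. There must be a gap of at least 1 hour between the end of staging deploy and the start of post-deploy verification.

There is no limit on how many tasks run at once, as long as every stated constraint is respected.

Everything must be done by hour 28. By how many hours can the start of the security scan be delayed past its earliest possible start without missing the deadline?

Nothing blocks unit testing, so it runs from hour 0 to hour 9.
The security scan cannot begin until unit testing (finishes hour 9). It runs from hour 9 to 9 + 1 = hour 10.

Working backward from the deadline:
To finish by hour 28, post-deploy verification (duration 8) must start no later than hour 20.
Smoke testing must finish before post-deploy verification (must start by hour 20, minus 2-hour gap → hour 18). With a 1-hour duration, smoke testing must start by 18 − 1 = hour 17.
Staging deploy has several dependents: smoke testing (must start by hour 17); post-deploy verification (must start by hour 20, minus 1-hour gap → hour 19). The earliest of those limits is hour 17, so staging deploy must start by 17 − 4 = hour 13.
The security scan must finish in time for staging deploy (must start by hour 13); smoke testing (must start by hour 17). The tightest is hour 13, so the security scan must start by 13 − 1 = hour 12.
So the security scan can start as early as hour 9 and as late as hour 12, giving 12 − 9 = 3 hours of slack.

3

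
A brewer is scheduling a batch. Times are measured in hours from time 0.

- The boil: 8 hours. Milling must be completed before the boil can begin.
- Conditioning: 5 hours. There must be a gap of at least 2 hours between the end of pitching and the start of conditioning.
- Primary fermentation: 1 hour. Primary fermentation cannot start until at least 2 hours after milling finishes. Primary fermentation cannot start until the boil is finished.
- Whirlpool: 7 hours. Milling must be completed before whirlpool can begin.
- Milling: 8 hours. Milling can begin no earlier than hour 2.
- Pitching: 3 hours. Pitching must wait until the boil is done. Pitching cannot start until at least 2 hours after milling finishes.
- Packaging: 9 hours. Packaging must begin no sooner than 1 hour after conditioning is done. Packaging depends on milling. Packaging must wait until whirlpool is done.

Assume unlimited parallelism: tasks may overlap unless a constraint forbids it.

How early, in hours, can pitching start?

18

After its own release at hour 2, milling can start at hour 2 and finishes at hour 10.
The boil waits on milling (finishes hour 10), so it starts at hour 10 and finishes at 10 + 8 = hour 18.
Pitching waits on the boil (finishes hour 18); milling (finishes hour 10, plus 2-hour gap → hour 12). The latest of these is hour 18, which is the earliest pitching can start.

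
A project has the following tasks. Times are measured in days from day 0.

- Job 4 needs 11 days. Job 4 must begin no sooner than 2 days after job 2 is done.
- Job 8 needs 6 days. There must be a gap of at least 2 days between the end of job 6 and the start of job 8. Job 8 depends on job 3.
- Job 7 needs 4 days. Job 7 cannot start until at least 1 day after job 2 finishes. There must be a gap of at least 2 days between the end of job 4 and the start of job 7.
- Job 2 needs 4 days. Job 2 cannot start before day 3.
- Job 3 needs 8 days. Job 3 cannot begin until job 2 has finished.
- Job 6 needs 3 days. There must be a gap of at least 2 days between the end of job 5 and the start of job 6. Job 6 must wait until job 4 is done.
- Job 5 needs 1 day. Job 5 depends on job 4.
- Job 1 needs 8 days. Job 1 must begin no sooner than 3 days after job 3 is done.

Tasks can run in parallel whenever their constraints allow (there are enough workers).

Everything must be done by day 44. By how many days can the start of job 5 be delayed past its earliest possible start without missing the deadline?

Job 2 waits on its own release at day 3, so it starts at day 3 and finishes at 3 + 4 = day 7.
Job 4 cannot begin until job 2 (finishes day 7, plus 2-day gap → day 9). It runs from day 9 to 9 + 11 = day 20.
After job 4 (finishes day 20), job 5 can start at day 20 and finishes at day 21.

Working backward from the deadline:
To finish by day 44, job 8 (duration 6) must start no later than day 38.
Job 6 has to be done before job 8 (must start by day 38, minus 2-day gap → day 36). That means finishing by day 36, i.e. starting by 36 − 3 = day 33.
Since job 6 (must start by day 33, minus 2-day gap → day 31) depends on it, job 5 must finish by day 31. Backing off its 1-day duration gives a latest start of day 30.
So job 5 can start as early as day 20 and as late as day 30, giving 30 − 20 = 10 days of slack.

10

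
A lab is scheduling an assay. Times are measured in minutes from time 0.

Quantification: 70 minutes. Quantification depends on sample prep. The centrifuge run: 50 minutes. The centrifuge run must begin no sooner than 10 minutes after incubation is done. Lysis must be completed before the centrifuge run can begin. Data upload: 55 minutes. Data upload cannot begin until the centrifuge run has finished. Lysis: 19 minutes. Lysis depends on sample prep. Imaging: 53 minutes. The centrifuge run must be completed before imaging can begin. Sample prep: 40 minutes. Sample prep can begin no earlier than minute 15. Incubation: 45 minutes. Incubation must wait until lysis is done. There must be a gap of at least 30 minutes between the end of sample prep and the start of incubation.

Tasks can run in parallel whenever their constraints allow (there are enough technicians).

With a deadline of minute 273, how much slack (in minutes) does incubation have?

28

Sample prep waits on its own release at minute 15, so it starts at minute 15 and finishes at 15 + 40 = minute 55.
After sample prep (finishes minute 55), lysis can start at minute 55 and finishes at minute 74.
For incubation: lysis (finishes minute 74); sample prep (finishes minute 55, plus 30-minute gap → minute 85). Taking the maximum gives a start of minute 85, and it finishes at 85 + 45 = minute 130.

Working backward from the deadline:
Nothing follows imaging; the deadline of minute 273 is its only limit. It must start by 273 − 53 = minute 220.
To finish by minute 273, data upload (duration 55) must start no later than minute 218.
The centrifuge run has several dependents: imaging (must start by minute 220); data upload (must start by minute 218). The earliest of those limits is minute 218, so the centrifuge run must start by 218 − 50 = minute 168.
Incubation has to be done before the centrifuge run (must start by minute 168, minus 10-minute gap → minute 158). That means finishing by minute 158, i.e. starting by 158 − 45 = minute 113.
So incubation can start as early as minute 85 and as late as minute 113, giving 113 − 85 = 28 minutes of slack.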